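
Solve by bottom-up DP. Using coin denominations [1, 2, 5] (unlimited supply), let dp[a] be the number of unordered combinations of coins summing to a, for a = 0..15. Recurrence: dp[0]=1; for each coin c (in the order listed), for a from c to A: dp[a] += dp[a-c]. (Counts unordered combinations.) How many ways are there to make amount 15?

after  coin     0     1     2     3     4     5     6     7     8     9    10    11    12    13    14    15
          1     1     1     1     1     1     1     1     1     1     1     1     1     1     1     1     1
          2     1     1     2     2     3     3     4     4     5     5     6     6     7     7     8     8
          5     1     1     2     2     3     4     5     6     7     8    10    11    13    14    16    18

18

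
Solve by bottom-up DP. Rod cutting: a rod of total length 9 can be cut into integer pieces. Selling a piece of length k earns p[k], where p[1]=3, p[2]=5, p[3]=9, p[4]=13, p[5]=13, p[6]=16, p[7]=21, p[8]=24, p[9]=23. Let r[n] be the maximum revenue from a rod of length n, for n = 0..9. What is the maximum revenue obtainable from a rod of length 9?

   n    0    1    2    3    4    5    6    7    8    9
r[n]    0    3    6    9   13   16   19   22   26   29

29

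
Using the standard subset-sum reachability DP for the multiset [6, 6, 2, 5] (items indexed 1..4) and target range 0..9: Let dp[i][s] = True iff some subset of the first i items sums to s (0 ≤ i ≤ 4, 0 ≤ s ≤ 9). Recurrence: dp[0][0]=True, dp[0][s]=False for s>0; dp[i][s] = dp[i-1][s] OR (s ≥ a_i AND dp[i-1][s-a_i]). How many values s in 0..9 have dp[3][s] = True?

i\s   0   1   2   3   4   5   6   7   8   9
  0   T   F   F   F   F   F   F   F   F   F
  1   T   F   F   F   F   F   T   F   F   F
  2   T   F   F   F   F   F   T   F   F   F
  3   T   F   T   F   F   F   T   F   T   F
  4   T   F   T   F   F   T   T   T   T   F

4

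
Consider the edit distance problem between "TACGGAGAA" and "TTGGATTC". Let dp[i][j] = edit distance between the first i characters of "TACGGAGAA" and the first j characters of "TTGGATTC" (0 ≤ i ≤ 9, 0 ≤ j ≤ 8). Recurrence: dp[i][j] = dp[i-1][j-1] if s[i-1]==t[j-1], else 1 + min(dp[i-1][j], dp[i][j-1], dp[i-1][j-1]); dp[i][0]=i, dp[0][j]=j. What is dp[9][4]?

   ''  T  T  G  G  A  T  T  C
''  0  1  2  3  4  5  6  7  8
 T  1  0  1  2  3  4  5  6  7
 A  2  1  1  2  3  3  4  5  6
 C  3  2  2  2  3  4  4  5  5
 G  4  3  3  2  2  3  4  5  6
 G  5  4  4  3  2  3  4  5  6
 A  6  5  5  4  3  2  3  4  5
 G  7  6  6  5  4  3  3  4  5
 A  8  7  7  6  5  4  4  4  5
 A  9  8  8  7  6  5  5  5  5

6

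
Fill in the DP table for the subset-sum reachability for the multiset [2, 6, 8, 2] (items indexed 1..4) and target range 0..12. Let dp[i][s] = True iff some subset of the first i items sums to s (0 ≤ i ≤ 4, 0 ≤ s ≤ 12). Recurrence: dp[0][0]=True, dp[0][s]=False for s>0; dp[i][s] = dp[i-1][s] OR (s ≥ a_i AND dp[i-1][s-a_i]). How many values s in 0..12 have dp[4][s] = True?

i\s   0   1   2   3   4   5   6   7   8   9  10  11  12
  0   T   F   F   F   F   F   F   F   F   F   F   F   F
  1   T   F   T   F   F   F   F   F   F   F   F   F   F
  2   T   F   T   F   F   F   T   F   T   F   F   F   F
  3   T   F   T   F   F   F   T   F   T   F   T   F   F
  4   T   F   T   F   T   F   T   F   T   F   T   F   T

7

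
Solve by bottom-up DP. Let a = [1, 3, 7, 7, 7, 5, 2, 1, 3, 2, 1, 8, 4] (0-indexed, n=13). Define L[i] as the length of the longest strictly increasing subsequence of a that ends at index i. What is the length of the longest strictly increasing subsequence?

   i    0    1    2    3    4    5    6    7    8    9   10   11   12
a[i]    1    3    7    7    7    5    2    1    3    2    1    8    4
L[i]    1    2    3    3    3    3    2    1    3    2    1    4    4

4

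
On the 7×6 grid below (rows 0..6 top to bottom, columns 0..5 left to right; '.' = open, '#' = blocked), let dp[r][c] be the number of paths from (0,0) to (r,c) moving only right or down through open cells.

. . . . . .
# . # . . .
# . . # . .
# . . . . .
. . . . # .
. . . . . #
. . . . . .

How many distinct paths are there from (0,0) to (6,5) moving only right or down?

23

r\c   0   1   2   3   4   5
  0   1   1   1   1   1   1
  1   0   1   0   1   2   3
  2   0   1   1   0   2   5
  3   0   1   2   2   4   9
  4   0   1   3   5   0   9
  5   0   1   4   9   9   0
  6   0   1   5  14  23  23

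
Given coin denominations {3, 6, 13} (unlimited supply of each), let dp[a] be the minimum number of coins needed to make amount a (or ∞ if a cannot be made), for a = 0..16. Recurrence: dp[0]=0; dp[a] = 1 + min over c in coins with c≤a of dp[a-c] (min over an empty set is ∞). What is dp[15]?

 a  0  1  2  3  4  5  6  7  8  9 10 11 12 13 14 15 16
dp  0  -  -  1  -  -  1  -  -  2  -  -  2  1  -  3  2
(- denotes ∞ / unreachable)

3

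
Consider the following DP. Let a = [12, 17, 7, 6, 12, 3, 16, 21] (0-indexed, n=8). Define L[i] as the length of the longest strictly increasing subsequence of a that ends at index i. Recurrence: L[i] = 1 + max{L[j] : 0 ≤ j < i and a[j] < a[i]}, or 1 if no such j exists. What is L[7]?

   i    0    1    2    3    4    5    6    7
a[i]   12   17    7    6   12    3   16   21
L[i]    1    2    1    1    2    1    3    4

4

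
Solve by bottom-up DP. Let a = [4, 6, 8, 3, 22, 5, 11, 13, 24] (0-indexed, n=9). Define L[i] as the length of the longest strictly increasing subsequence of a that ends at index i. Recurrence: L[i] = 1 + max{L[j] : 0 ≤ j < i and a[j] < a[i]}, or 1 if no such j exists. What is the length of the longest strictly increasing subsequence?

   i    0    1    2    3    4    5    6    7    8
a[i]    4    6    8    3   22    5   11   13   24
L[i]    1    2    3    1    4    2    4    5    6

6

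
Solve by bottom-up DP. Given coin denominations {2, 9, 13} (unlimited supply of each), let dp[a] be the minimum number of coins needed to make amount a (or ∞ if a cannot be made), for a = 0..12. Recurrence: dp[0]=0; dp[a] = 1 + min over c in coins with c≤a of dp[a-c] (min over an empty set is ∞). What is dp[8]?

 a  0  1  2  3  4  5  6  7  8  9 10 11 12
dp  0  -  1  -  2  -  3  -  4  1  5  2  6
(- denotes ∞ / unreachable)

4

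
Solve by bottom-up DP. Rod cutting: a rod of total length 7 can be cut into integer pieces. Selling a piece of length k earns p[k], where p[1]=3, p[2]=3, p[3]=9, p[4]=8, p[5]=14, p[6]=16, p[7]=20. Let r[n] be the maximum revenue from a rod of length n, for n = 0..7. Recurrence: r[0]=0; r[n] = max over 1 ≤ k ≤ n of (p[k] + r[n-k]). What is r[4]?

   n    0    1    2    3    4    5    6    7
r[n]    0    3    6    9   12   15   18   21

12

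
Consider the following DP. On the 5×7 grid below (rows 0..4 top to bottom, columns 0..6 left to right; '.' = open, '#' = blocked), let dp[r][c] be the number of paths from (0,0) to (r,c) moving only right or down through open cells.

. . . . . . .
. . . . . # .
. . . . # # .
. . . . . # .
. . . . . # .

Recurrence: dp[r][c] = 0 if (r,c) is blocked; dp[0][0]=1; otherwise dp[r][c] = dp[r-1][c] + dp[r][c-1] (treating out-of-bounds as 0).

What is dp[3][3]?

r\c   0   1   2   3   4   5   6
  0   1   1   1   1   1   1   1
  1   1   2   3   4   5   0   1
  2   1   3   6  10   0   0   1
  3   1   4  10  20  20   0   1
  4   1   5  15  35  55   0   1

20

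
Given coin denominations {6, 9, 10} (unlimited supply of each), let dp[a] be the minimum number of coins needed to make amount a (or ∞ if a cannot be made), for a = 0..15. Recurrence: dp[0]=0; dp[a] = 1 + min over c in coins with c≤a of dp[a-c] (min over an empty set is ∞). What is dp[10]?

 a  0  1  2  3  4  5  6  7  8  9 10 11 12 13 14 15
dp  0  -  -  -  -  -  1  -  -  1  1  -  2  -  -  2
(- denotes ∞ / unreachable)

1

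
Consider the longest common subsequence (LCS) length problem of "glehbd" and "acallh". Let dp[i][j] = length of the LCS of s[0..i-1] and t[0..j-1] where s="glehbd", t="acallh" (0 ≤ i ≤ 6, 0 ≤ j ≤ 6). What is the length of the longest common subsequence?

2

   ''  a  c  a  l  l  h
''  0  0  0  0  0  0  0
 g  0  0  0  0  0  0  0
 l  0  0  0  0  1  1  1
 e  0  0  0  0  1  1  1
 h  0  0  0  0  1  1  2
 b  0  0  0  0  1  1  2
 d  0  0  0  0  1  1  2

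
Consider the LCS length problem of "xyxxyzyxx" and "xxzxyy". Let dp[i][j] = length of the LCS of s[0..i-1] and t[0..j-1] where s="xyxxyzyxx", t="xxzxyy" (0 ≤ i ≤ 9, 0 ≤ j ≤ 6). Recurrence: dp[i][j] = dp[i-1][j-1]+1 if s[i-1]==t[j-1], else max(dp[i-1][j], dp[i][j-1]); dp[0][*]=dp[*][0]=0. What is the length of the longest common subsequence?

5

   ''  x  x  z  x  y  y
''  0  0  0  0  0  0  0
 x  0  1  1  1  1  1  1
 y  0  1  1  1  1  2  2
 x  0  1  2  2  2  2  2
 x  0  1  2  2  3  3  3
 y  0  1  2  2  3  4  4
 z  0  1  2  3  3  4  4
 y  0  1  2  3  3  4  5
 x  0  1  2  3  4  4  5
 x  0  1  2  3  4  4  5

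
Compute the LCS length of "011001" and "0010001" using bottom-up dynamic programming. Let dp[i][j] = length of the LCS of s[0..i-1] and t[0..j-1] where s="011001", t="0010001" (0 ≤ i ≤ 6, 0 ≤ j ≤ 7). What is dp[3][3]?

   ''  0  0  1  0  0  0  1
''  0  0  0  0  0  0  0  0
 0  0  1  1  1  1  1  1  1
 1  0  1  1  2  2  2  2  2
 1  0  1  1  2  2  2  2  3
 0  0  1  2  2  3  3  3  3
 0  0  1  2  2  3  4  4  4
 1  0  1  2  3  3  4  4  5

2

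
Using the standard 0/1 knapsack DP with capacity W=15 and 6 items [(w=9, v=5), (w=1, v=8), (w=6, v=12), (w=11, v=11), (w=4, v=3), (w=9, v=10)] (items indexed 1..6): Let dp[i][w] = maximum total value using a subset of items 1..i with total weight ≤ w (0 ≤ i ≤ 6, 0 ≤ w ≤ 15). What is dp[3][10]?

i\w   0   1   2   3   4   5   6   7   8   9  10  11  12  13  14  15
  0   0   0   0   0   0   0   0   0   0   0   0   0   0   0   0   0
  1   0   0   0   0   0   0   0   0   0   5   5   5   5   5   5   5
  2   0   8   8   8   8   8   8   8   8   8  13  13  13  13  13  13
  3   0   8   8   8   8   8  12  20  20  20  20  20  20  20  20  20
  4   0   8   8   8   8   8  12  20  20  20  20  20  20  20  20  20
  5   0   8   8   8   8  11  12  20  20  20  20  23  23  23  23  23
  6   0   8   8   8   8  11  12  20  20  20  20  23  23  23  23  23

20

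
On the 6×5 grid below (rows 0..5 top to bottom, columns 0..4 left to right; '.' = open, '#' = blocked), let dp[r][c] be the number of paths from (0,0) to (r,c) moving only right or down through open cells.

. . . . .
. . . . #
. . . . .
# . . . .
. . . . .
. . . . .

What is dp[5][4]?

106

r\c   0   1   2   3   4
  0   1   1   1   1   1
  1   1   2   3   4   0
  2   1   3   6  10  10
  3   0   3   9  19  29
  4   0   3  12  31  60
  5   0   3  15  46 106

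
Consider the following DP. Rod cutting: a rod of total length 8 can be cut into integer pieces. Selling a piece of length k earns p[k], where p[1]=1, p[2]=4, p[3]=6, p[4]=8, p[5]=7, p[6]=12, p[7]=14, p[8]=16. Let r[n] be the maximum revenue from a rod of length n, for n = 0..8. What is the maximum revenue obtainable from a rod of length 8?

   n    0    1    2    3    4    5    6    7    8
r[n]    0    1    4    6    8   10   12   14   16

16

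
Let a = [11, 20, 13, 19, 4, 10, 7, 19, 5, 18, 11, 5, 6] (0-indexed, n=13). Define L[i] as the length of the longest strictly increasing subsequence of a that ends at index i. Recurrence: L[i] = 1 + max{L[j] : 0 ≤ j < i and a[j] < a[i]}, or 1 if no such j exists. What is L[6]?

   i    0    1    2    3    4    5    6    7    8    9   10   11   12
a[i]   11   20   13   19    4   10    7   19    5   18   11    5    6
L[i]    1    2    2    3    1    2    2    3    2    3    3    2    3

2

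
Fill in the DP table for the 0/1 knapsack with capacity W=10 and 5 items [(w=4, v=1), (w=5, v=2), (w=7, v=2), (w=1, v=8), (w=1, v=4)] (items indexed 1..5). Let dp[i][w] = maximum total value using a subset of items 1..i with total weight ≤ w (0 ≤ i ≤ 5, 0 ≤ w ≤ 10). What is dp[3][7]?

2

i\w   0   1   2   3   4   5   6   7   8   9  10
  0   0   0   0   0   0   0   0   0   0   0   0
  1   0   0   0   0   1   1   1   1   1   1   1
  2   0   0   0   0   1   2   2   2   2   3   3
  3   0   0   0   0   1   2   2   2   2   3   3
  4   0   8   8   8   8   9  10  10  10  10  11
  5   0   8  12  12  12  12  13  14  14  14  14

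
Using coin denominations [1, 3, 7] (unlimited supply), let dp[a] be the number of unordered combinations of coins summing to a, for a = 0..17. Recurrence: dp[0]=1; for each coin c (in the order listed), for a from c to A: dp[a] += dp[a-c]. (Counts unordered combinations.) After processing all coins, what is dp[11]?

after  coin     0     1     2     3     4     5     6     7     8     9    10    11    12    13    14    15    16    17
          1     1     1     1     1     1     1     1     1     1     1     1     1     1     1     1     1     1     1
          3     1     1     1     2     2     2     3     3     3     4     4     4     5     5     5     6     6     6
          7     1     1     1     2     2     2     3     4     4     5     6     6     7     8     9    10    11    12

6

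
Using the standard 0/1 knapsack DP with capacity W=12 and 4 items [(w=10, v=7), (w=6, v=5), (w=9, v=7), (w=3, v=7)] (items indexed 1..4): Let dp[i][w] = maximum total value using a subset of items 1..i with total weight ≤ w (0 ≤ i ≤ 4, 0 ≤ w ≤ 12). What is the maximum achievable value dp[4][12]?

14

i\w   0   1   2   3   4   5   6   7   8   9  10  11  12
  0   0   0   0   0   0   0   0   0   0   0   0   0   0
  1   0   0   0   0   0   0   0   0   0   0   7   7   7
  2   0   0   0   0   0   0   5   5   5   5   7   7   7
  3   0   0   0   0   0   0   5   5   5   7   7   7   7
  4   0   0   0   7   7   7   7   7   7  12  12  12  14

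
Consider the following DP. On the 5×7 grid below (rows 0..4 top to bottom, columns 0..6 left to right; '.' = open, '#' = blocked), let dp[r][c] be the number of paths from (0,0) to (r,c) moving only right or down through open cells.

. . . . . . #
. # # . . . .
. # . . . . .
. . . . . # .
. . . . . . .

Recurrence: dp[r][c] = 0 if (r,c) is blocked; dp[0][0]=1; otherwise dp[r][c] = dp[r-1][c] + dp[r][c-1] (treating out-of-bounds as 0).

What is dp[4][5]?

10

r\c   0   1   2   3   4   5   6
  0   1   1   1   1   1   1   0
  1   1   0   0   1   2   3   3
  2   1   0   0   1   3   6   9
  3   1   1   1   2   5   0   9
  4   1   2   3   5  10  10  19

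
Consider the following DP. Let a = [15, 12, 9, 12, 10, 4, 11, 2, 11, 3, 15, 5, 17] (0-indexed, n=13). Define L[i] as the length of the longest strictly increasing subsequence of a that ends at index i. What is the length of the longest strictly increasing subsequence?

   i    0    1    2    3    4    5    6    7    8    9   10   11   12
a[i]   15   12    9   12   10    4   11    2   11    3   15    5   17
L[i]    1    1    1    2    2    1    3    1    3    2    4    3    5

5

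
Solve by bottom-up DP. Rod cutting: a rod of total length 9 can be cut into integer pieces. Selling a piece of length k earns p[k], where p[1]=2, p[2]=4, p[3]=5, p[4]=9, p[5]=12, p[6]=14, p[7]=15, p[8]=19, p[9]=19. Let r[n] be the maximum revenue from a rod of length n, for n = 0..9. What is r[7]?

   n    0    1    2    3    4    5    6    7    8    9
r[n]    0    2    4    6    9   12   14   16   19   21

16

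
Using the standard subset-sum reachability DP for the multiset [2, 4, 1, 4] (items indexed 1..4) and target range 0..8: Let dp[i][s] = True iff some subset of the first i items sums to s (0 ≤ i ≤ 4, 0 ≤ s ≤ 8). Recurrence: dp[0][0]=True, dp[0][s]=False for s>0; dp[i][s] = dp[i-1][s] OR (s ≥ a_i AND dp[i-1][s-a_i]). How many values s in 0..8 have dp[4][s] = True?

i\s   0   1   2   3   4   5   6   7   8
  0   T   F   F   F   F   F   F   F   F
  1   T   F   T   F   F   F   F   F   F
  2   T   F   T   F   T   F   T   F   F
  3   T   T   T   T   T   T   T   T   F
  4   T   T   T   T   T   T   T   T   T

9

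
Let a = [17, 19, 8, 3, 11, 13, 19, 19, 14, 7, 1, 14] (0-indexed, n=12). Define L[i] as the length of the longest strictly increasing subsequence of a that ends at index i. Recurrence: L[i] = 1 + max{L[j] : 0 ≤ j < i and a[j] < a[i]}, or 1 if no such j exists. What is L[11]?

   i    0    1    2    3    4    5    6    7    8    9   10   11
a[i]   17   19    8    3   11   13   19   19   14    7    1   14
L[i]    1    2    1    1    2    3    4    4    4    2    1    4

4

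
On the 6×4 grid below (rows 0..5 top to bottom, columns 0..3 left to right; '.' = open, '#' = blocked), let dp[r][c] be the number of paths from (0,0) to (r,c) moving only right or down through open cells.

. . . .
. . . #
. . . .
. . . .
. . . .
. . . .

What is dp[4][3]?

r\c   0   1   2   3
  0   1   1   1   1
  1   1   2   3   0
  2   1   3   6   6
  3   1   4  10  16
  4   1   5  15  31
  5   1   6  21  52

31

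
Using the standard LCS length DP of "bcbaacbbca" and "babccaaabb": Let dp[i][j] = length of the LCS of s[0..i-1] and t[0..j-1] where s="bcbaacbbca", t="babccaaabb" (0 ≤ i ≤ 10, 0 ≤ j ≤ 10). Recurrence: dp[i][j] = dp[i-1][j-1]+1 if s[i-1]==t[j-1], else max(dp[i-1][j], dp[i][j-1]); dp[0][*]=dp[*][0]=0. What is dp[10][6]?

   ''  b  a  b  c  c  a  a  a  b  b
''  0  0  0  0  0  0  0  0  0  0  0
 b  0  1  1  1  1  1  1  1  1  1  1
 c  0  1  1  1  2  2  2  2  2  2  2
 b  0  1  1  2  2  2  2  2  2  3  3
 a  0  1  2  2  2  2  3  3  3  3  3
 a  0  1  2  2  2  2  3  4  4  4  4
 c  0  1  2  2  3  3  3  4  4  4  4
 b  0  1  2  3  3  3  3  4  4  5  5
 b  0  1  2  3  3  3  3  4  4  5  6
 c  0  1  2  3  4  4  4  4  4  5  6
 a  0  1  2  3  4  4  5  5  5  5  6

5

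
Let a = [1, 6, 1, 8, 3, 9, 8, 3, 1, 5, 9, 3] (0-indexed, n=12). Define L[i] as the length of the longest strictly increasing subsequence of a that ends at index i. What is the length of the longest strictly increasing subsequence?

   i    0    1    2    3    4    5    6    7    8    9   10   11
a[i]    1    6    1    8    3    9    8    3    1    5    9    3
L[i]    1    2    1    3    2    4    3    2    1    3    4    2

4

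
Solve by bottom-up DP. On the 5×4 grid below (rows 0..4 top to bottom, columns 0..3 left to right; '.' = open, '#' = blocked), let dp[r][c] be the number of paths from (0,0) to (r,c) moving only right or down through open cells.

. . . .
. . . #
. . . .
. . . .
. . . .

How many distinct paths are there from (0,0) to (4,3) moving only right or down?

31

r\c   0   1   2   3
  0   1   1   1   1
  1   1   2   3   0
  2   1   3   6   6
  3   1   4  10  16
  4   1   5  15  31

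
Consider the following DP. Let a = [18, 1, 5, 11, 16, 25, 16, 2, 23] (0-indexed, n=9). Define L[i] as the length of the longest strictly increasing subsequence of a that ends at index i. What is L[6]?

   i    0    1    2    3    4    5    6    7    8
a[i]   18    1    5   11   16   25   16    2   23
L[i]    1    1    2    3    4    5    4    2    5

4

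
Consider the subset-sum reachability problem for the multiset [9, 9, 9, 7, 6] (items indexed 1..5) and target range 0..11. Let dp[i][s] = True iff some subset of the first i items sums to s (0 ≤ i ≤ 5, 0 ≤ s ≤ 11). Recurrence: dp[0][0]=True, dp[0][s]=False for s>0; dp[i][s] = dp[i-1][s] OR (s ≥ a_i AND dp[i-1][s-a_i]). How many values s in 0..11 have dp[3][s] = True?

i\s   0   1   2   3   4   5   6   7   8   9  10  11
  0   T   F   F   F   F   F   F   F   F   F   F   F
  1   T   F   F   F   F   F   F   F   F   T   F   F
  2   T   F   F   F   F   F   F   F   F   T   F   F
  3   T   F   F   F   F   F   F   F   F   T   F   F
  4   T   F   F   F   F   F   F   T   F   T   F   F
  5   T   F   F   F   F   F   T   T   F   T   F   F

2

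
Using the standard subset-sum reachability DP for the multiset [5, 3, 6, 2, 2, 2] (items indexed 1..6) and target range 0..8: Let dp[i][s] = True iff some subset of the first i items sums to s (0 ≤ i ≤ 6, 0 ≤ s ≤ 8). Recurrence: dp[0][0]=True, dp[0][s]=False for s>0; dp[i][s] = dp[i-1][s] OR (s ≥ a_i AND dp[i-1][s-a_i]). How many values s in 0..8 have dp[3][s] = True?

i\s   0   1   2   3   4   5   6   7   8
  0   T   F   F   F   F   F   F   F   F
  1   T   F   F   F   F   T   F   F   F
  2   T   F   F   T   F   T   F   F   T
  3   T   F   F   T   F   T   T   F   T
  4   T   F   T   T   F   T   T   T   T
  5   T   F   T   T   T   T   T   T   T
  6   T   F   T   T   T   T   T   T   T

5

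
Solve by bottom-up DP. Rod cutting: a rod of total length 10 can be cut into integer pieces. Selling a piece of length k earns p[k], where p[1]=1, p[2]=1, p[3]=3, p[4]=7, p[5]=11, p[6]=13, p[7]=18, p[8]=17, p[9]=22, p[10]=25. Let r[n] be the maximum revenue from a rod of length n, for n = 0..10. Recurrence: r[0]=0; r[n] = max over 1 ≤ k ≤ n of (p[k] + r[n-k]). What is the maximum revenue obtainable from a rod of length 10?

   n    0    1    2    3    4    5    6    7    8    9   10
r[n]    0    1    2    3    7   11   13   18   19   22   25

25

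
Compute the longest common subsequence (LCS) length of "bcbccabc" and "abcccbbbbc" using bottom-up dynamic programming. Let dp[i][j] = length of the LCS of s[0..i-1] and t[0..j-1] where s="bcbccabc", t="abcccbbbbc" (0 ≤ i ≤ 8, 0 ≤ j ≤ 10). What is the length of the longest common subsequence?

6

   ''  a  b  c  c  c  b  b  b  b  c
''  0  0  0  0  0  0  0  0  0  0  0
 b  0  0  1  1  1  1  1  1  1  1  1
 c  0  0  1  2  2  2  2  2  2  2  2
 b  0  0  1  2  2  2  3  3  3  3  3
 c  0  0  1  2  3  3  3  3  3  3  4
 c  0  0  1  2  3  4  4  4  4  4  4
 a  0  1  1  2  3  4  4  4  4  4  4
 b  0  1  2  2  3  4  5  5  5  5  5
 c  0  1  2  3  3  4  5  5  5  5  6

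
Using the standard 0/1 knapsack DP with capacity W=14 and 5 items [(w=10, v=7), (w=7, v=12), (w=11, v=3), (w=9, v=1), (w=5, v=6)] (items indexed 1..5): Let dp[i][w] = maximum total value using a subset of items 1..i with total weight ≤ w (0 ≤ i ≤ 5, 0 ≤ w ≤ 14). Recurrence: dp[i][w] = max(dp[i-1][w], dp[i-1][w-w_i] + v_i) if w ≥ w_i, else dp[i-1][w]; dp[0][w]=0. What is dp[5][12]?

18

i\w   0   1   2   3   4   5   6   7   8   9  10  11  12  13  14
  0   0   0   0   0   0   0   0   0   0   0   0   0   0   0   0
  1   0   0   0   0   0   0   0   0   0   0   7   7   7   7   7
  2   0   0   0   0   0   0   0  12  12  12  12  12  12  12  12
  3   0   0   0   0   0   0   0  12  12  12  12  12  12  12  12
  4   0   0   0   0   0   0   0  12  12  12  12  12  12  12  12
  5   0   0   0   0   0   6   6  12  12  12  12  12  18  18  18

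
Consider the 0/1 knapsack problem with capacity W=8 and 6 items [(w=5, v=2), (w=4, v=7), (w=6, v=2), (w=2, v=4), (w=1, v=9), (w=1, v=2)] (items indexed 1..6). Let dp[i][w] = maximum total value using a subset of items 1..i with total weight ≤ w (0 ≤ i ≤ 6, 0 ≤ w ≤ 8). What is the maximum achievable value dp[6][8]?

22

i\w   0   1   2   3   4   5   6   7   8
  0   0   0   0   0   0   0   0   0   0
  1   0   0   0   0   0   2   2   2   2
  2   0   0   0   0   7   7   7   7   7
  3   0   0   0   0   7   7   7   7   7
  4   0   0   4   4   7   7  11  11  11
  5   0   9   9  13  13  16  16  20  20
  6   0   9  11  13  15  16  18  20  22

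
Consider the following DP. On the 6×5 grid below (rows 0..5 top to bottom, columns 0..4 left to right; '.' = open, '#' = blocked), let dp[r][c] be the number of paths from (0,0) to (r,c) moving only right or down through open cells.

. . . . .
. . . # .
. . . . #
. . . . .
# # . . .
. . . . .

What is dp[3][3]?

r\c   0   1   2   3   4
  0   1   1   1   1   1
  1   1   2   3   0   1
  2   1   3   6   6   0
  3   1   4  10  16  16
  4   0   0  10  26  42
  5   0   0  10  36  78

16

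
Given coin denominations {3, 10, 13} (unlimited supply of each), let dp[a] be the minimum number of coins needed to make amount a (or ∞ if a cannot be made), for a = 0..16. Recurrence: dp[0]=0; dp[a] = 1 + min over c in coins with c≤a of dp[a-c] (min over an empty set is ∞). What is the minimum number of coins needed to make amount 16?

2

 a  0  1  2  3  4  5  6  7  8  9 10 11 12 13 14 15 16
dp  0  -  -  1  -  -  2  -  -  3  1  -  4  1  -  5  2
(- denotes ∞ / unreachable)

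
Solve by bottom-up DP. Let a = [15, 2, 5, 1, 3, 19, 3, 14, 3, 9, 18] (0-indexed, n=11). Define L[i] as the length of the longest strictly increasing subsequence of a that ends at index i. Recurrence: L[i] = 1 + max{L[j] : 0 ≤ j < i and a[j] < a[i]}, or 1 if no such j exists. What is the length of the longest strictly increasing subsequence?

   i    0    1    2    3    4    5    6    7    8    9   10
a[i]   15    2    5    1    3   19    3   14    3    9   18
L[i]    1    1    2    1    2    3    2    3    2    3    4

4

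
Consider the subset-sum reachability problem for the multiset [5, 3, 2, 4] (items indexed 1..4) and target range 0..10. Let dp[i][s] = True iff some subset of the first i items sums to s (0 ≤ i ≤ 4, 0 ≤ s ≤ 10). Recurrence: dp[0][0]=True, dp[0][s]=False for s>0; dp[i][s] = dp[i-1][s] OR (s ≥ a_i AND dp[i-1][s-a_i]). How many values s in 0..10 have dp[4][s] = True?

10

i\s   0   1   2   3   4   5   6   7   8   9  10
  0   T   F   F   F   F   F   F   F   F   F   F
  1   T   F   F   F   F   T   F   F   F   F   F
  2   T   F   F   T   F   T   F   F   T   F   F
  3   T   F   T   T   F   T   F   T   T   F   T
  4   T   F   T   T   T   T   T   T   T   T   T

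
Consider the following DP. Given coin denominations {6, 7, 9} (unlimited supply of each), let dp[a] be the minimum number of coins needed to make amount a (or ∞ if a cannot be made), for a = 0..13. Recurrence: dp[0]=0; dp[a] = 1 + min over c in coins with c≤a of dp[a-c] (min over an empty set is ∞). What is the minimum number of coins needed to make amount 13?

2

 a  0  1  2  3  4  5  6  7  8  9 10 11 12 13
dp  0  -  -  -  -  -  1  1  -  1  -  -  2  2
(- denotes ∞ / unreachable)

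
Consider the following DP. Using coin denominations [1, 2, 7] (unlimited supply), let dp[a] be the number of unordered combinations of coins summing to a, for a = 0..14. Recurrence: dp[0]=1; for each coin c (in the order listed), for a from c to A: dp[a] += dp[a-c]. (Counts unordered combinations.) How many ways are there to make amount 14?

13

after  coin     0     1     2     3     4     5     6     7     8     9    10    11    12    13    14
          1     1     1     1     1     1     1     1     1     1     1     1     1     1     1     1
          2     1     1     2     2     3     3     4     4     5     5     6     6     7     7     8
          7     1     1     2     2     3     3     4     5     6     7     8     9    10    11    13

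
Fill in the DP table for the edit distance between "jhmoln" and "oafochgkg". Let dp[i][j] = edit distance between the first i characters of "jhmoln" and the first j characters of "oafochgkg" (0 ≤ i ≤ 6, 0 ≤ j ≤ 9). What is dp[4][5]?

   ''  o  a  f  o  c  h  g  k  g
''  0  1  2  3  4  5  6  7  8  9
 j  1  1  2  3  4  5  6  7  8  9
 h  2  2  2  3  4  5  5  6  7  8
 m  3  3  3  3  4  5  6  6  7  8
 o  4  3  4  4  3  4  5  6  7  8
 l  5  4  4  5  4  4  5  6  7  8
 n  6  5  5  5  5  5  5  6  7  8

4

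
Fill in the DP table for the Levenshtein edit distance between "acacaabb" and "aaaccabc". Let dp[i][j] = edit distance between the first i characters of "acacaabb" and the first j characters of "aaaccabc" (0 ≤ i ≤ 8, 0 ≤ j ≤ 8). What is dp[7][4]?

4

   ''  a  a  a  c  c  a  b  c
''  0  1  2  3  4  5  6  7  8
 a  1  0  1  2  3  4  5  6  7
 c  2  1  1  2  2  3  4  5  6
 a  3  2  1  1  2  3  3  4  5
 c  4  3  2  2  1  2  3  4  4
 a  5  4  3  2  2  2  2  3  4
 a  6  5  4  3  3  3  2  3  4
 b  7  6  5  4  4  4  3  2  3
 b  8  7  6  5  5  5  4  3  3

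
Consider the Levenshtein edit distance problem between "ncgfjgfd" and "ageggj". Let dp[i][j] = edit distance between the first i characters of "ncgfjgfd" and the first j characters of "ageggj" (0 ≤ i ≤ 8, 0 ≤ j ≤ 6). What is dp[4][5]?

4

   ''  a  g  e  g  g  j
''  0  1  2  3  4  5  6
 n  1  1  2  3  4  5  6
 c  2  2  2  3  4  5  6
 g  3  3  2  3  3  4  5
 f  4  4  3  3  4  4  5
 j  5  5  4  4  4  5  4
 g  6  6  5  5  4  4  5
 f  7  7  6  6  5  5  5
 d  8  8  7  7  6  6  6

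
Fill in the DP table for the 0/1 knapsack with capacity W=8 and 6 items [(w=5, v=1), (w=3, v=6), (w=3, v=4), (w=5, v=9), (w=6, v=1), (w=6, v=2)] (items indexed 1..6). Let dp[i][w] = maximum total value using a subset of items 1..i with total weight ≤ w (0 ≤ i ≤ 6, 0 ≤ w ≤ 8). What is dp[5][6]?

i\w   0   1   2   3   4   5   6   7   8
  0   0   0   0   0   0   0   0   0   0
  1   0   0   0   0   0   1   1   1   1
  2   0   0   0   6   6   6   6   6   7
  3   0   0   0   6   6   6  10  10  10
  4   0   0   0   6   6   9  10  10  15
  5   0   0   0   6   6   9  10  10  15
  6   0   0   0   6   6   9  10  10  15

10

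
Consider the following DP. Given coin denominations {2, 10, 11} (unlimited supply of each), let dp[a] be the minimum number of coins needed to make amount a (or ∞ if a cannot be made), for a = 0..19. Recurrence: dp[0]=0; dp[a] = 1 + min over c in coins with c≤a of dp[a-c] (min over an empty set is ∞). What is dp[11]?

 a  0  1  2  3  4  5  6  7  8  9 10 11 12 13 14 15 16 17 18 19
dp  0  -  1  -  2  -  3  -  4  -  1  1  2  2  3  3  4  4  5  5
(- denotes ∞ / unreachable)

1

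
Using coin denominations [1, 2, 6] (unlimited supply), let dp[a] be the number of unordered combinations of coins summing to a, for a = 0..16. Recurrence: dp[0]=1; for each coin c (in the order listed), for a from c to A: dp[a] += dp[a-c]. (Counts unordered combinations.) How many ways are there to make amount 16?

after  coin     0     1     2     3     4     5     6     7     8     9    10    11    12    13    14    15    16
          1     1     1     1     1     1     1     1     1     1     1     1     1     1     1     1     1     1
          2     1     1     2     2     3     3     4     4     5     5     6     6     7     7     8     8     9
          6     1     1     2     2     3     3     5     5     7     7     9     9    12    12    15    15    18

18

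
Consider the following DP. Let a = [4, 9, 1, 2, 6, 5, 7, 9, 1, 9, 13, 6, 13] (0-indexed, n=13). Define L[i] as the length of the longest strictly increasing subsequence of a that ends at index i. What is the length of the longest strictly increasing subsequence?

6

   i    0    1    2    3    4    5    6    7    8    9   10   11   12
a[i]    4    9    1    2    6    5    7    9    1    9   13    6   13
L[i]    1    2    1    2    3    3    4    5    1    5    6    4    6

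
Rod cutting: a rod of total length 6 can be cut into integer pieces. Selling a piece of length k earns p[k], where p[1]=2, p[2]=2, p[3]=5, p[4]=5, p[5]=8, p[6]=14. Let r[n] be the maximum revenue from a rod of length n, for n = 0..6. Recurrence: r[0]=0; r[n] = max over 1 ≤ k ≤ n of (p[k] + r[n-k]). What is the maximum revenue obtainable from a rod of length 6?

   n    0    1    2    3    4    5    6
r[n]    0    2    4    6    8   10   14

14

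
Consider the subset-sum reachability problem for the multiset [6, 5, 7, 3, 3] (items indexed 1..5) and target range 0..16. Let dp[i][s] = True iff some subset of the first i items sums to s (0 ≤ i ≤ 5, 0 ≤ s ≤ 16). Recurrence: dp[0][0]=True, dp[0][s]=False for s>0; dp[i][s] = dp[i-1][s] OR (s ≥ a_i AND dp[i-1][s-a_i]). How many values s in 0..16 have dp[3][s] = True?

i\s   0   1   2   3   4   5   6   7   8   9  10  11  12  13  14  15  16
  0   T   F   F   F   F   F   F   F   F   F   F   F   F   F   F   F   F
  1   T   F   F   F   F   F   T   F   F   F   F   F   F   F   F   F   F
  2   T   F   F   F   F   T   T   F   F   F   F   T   F   F   F   F   F
  3   T   F   F   F   F   T   T   T   F   F   F   T   T   T   F   F   F
  4   T   F   F   T   F   T   T   T   T   T   T   T   T   T   T   T   T
  5   T   F   F   T   F   T   T   T   T   T   T   T   T   T   T   T   T

7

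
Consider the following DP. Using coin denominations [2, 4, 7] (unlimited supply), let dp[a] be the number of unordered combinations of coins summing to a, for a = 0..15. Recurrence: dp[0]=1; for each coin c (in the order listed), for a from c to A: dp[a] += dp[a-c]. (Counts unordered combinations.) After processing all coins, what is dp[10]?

after  coin     0     1     2     3     4     5     6     7     8     9    10    11    12    13    14    15
          2     1     0     1     0     1     0     1     0     1     0     1     0     1     0     1     0
          4     1     0     1     0     2     0     2     0     3     0     3     0     4     0     4     0
          7     1     0     1     0     2     0     2     1     3     1     3     2     4     2     5     3

3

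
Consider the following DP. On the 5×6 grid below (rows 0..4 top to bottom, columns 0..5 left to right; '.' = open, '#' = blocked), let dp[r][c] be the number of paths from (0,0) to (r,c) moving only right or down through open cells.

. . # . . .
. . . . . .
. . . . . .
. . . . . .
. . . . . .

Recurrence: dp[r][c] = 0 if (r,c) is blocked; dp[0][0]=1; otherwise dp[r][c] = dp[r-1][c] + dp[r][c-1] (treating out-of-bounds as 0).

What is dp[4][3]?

30

r\c   0   1   2   3   4   5
  0   1   1   0   0   0   0
  1   1   2   2   2   2   2
  2   1   3   5   7   9  11
  3   1   4   9  16  25  36
  4   1   5  14  30  55  91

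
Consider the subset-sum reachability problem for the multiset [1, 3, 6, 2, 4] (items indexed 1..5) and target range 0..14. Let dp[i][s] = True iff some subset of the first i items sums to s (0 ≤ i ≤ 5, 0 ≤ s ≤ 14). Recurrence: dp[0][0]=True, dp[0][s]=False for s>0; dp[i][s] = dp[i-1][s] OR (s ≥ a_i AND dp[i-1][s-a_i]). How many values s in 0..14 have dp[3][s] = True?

8

i\s   0   1   2   3   4   5   6   7   8   9  10  11  12  13  14
  0   T   F   F   F   F   F   F   F   F   F   F   F   F   F   F
  1   T   T   F   F   F   F   F   F   F   F   F   F   F   F   F
  2   T   T   F   T   T   F   F   F   F   F   F   F   F   F   F
  3   T   T   F   T   T   F   T   T   F   T   T   F   F   F   F
  4   T   T   T   T   T   T   T   T   T   T   T   T   T   F   F
  5   T   T   T   T   T   T   T   T   T   T   T   T   T   T   T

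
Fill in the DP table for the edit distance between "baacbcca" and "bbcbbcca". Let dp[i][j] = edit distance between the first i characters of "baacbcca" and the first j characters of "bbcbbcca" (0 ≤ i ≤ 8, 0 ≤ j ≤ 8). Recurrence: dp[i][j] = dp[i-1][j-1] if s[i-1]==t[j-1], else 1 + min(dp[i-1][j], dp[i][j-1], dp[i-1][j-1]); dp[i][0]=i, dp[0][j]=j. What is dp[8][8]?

3

   ''  b  b  c  b  b  c  c  a
''  0  1  2  3  4  5  6  7  8
 b  1  0  1  2  3  4  5  6  7
 a  2  1  1  2  3  4  5  6  6
 a  3  2  2  2  3  4  5  6  6
 c  4  3  3  2  3  4  4  5  6
 b  5  4  3  3  2  3  4  5  6
 c  6  5  4  3  3  3  3  4  5
 c  7  6  5  4  4  4  3  3  4
 a  8  7  6  5  5  5  4  4  3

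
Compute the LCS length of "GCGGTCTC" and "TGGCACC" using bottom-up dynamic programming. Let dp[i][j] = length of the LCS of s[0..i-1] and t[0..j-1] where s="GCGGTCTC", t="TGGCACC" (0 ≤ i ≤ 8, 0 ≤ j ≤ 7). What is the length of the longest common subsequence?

   ''  T  G  G  C  A  C  C
''  0  0  0  0  0  0  0  0
 G  0  0  1  1  1  1  1  1
 C  0  0  1  1  2  2  2  2
 G  0  0  1  2  2  2  2  2
 G  0  0  1  2  2  2  2  2
 T  0  1  1  2  2  2  2  2
 C  0  1  1  2  3  3  3  3
 T  0  1  1  2  3  3  3  3
 C  0  1  1  2  3  3  4  4

4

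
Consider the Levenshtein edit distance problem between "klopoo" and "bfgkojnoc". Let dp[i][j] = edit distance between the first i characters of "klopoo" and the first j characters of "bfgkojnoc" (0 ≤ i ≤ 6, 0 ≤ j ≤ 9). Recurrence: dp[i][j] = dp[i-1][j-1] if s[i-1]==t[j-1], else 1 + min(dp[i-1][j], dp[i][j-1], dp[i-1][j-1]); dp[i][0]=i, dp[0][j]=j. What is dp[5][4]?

5

   ''  b  f  g  k  o  j  n  o  c
''  0  1  2  3  4  5  6  7  8  9
 k  1  1  2  3  3  4  5  6  7  8
 l  2  2  2  3  4  4  5  6  7  8
 o  3  3  3  3  4  4  5  6  6  7
 p  4  4  4  4  4  5  5  6  7  7
 o  5  5  5  5  5  4  5  6  6  7
 o  6  6  6  6  6  5  5  6  6  7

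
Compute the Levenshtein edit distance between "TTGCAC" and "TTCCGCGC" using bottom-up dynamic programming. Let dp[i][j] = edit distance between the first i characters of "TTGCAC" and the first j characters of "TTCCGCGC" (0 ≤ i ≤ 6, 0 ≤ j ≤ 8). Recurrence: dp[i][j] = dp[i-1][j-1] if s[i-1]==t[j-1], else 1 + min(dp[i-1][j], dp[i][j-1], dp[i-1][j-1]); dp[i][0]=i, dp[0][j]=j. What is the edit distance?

3

   ''  T  T  C  C  G  C  G  C
''  0  1  2  3  4  5  6  7  8
 T  1  0  1  2  3  4  5  6  7
 T  2  1  0  1  2  3  4  5  6
 G  3  2  1  1  2  2  3  4  5
 C  4  3  2  1  1  2  2  3  4
 A  5  4  3  2  2  2  3  3  4
 C  6  5  4  3  2  3  2  3  3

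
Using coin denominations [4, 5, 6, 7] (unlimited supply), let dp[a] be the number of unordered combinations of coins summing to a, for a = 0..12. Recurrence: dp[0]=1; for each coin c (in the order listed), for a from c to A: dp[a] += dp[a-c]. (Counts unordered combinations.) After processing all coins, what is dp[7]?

1

after  coin     0     1     2     3     4     5     6     7     8     9    10    11    12
          4     1     0     0     0     1     0     0     0     1     0     0     0     1
          5     1     0     0     0     1     1     0     0     1     1     1     0     1
          6     1     0     0     0     1     1     1     0     1     1     2     1     2
          7     1     0     0     0     1     1     1     1     1     1     2     2     3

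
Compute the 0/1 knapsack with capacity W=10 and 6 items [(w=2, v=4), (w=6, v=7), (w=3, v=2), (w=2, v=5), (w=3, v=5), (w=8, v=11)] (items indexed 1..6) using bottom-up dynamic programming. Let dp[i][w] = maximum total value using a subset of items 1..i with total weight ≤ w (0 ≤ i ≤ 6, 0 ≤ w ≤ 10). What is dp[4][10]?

i\w   0   1   2   3   4   5   6   7   8   9  10
  0   0   0   0   0   0   0   0   0   0   0   0
  1   0   0   4   4   4   4   4   4   4   4   4
  2   0   0   4   4   4   4   7   7  11  11  11
  3   0   0   4   4   4   6   7   7  11  11  11
  4   0   0   5   5   9   9   9  11  12  12  16
  5   0   0   5   5   9  10  10  14  14  14  16
  6   0   0   5   5   9  10  10  14  14  14  16

16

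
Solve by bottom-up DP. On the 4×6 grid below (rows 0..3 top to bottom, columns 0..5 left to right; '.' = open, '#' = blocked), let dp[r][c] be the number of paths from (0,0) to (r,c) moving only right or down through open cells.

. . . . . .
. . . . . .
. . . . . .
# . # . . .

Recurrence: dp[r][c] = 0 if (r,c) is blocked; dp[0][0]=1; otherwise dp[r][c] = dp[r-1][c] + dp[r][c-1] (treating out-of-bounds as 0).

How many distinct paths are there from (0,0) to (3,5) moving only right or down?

r\c   0   1   2   3   4   5
  0   1   1   1   1   1   1
  1   1   2   3   4   5   6
  2   1   3   6  10  15  21
  3   0   3   0  10  25  46

46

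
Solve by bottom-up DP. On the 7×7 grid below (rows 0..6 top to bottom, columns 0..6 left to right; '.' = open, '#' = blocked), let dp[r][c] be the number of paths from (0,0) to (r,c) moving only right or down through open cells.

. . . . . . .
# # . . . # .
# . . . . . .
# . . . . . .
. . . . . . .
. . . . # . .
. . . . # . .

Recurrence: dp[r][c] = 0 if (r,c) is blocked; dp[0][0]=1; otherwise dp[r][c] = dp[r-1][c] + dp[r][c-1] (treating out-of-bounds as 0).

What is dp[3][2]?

r\c   0   1   2   3   4   5   6
  0   1   1   1   1   1   1   1
  1   0   0   1   2   3   0   1
  2   0   0   1   3   6   6   7
  3   0   0   1   4  10  16  23
  4   0   0   1   5  15  31  54
  5   0   0   1   6   0  31  85
  6   0   0   1   7   0  31 116

1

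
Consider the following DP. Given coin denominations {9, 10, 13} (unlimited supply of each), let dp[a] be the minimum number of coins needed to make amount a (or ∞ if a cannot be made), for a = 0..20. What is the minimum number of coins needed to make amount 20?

2

 a  0  1  2  3  4  5  6  7  8  9 10 11 12 13 14 15 16 17 18 19 20
dp  0  -  -  -  -  -  -  -  -  1  1  -  -  1  -  -  -  -  2  2  2
(- denotes ∞ / unreachable)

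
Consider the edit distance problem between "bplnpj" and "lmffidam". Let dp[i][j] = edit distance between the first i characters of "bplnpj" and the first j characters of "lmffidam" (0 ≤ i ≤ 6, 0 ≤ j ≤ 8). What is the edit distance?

8

   ''  l  m  f  f  i  d  a  m
''  0  1  2  3  4  5  6  7  8
 b  1  1  2  3  4  5  6  7  8
 p  2  2  2  3  4  5  6  7  8
 l  3  2  3  3  4  5  6  7  8
 n  4  3  3  4  4  5  6  7  8
 p  5  4  4  4  5  5  6  7  8
 j  6  5  5  5  5  6  6  7  8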